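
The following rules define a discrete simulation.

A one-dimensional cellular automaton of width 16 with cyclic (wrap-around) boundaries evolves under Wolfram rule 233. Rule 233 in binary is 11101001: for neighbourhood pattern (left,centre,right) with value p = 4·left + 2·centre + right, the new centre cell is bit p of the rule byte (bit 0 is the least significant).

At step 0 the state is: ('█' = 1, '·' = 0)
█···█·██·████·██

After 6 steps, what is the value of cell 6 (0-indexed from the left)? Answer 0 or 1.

t=0: █···█·██·████·██
t=1: █·█··███████████
t=2: ██···███████████
t=3: ██·█·███████████
t=4: ███·████████████
t=5: ████████████████
t=6: ████████████████

1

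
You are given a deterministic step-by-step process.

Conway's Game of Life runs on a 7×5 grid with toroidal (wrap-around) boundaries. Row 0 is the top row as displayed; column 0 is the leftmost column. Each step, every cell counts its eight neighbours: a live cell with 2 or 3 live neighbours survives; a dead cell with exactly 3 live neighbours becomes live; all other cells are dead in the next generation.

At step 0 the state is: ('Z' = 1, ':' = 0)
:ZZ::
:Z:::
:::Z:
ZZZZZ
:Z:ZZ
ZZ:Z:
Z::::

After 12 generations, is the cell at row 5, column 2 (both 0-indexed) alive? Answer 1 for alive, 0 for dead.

1

0) :ZZ::
:Z:::
:::Z:
ZZZZZ
:Z:ZZ
ZZ:Z:
Z::::
1) ZZZ::
:Z:::
:::Z:
:Z:::
:::::
:Z:Z:
Z:::Z
2) ::Z:Z
ZZ:::
::Z::
:::::
::Z::
Z:::Z
:::ZZ
3) :ZZ:Z
ZZZZ:
:Z:::
:::::
:::::
Z:::Z
:::::
4) ::::Z
:::ZZ
ZZ:::
:::::
:::::
:::::
:Z:ZZ
5) ::Z::
:::ZZ
Z:::Z
:::::
:::::
:::::
Z::ZZ
6) Z:Z::
Z::ZZ
Z::ZZ
:::::
:::::
::::Z
:::ZZ
7) ZZZ::
::Z::
Z::Z:
::::Z
:::::
:::ZZ
Z::ZZ
8) Z:Z::
Z:ZZZ
:::ZZ
::::Z
:::ZZ
Z::Z:
:::::
9) Z:Z::
Z:Z::
::Z::
Z::::
Z::Z:
:::Z:
:Z::Z
10) Z:ZZZ
::ZZ:
:::::
:Z::Z
:::::
Z:ZZ:
ZZZZZ
11) :::::
:ZZ::
::ZZ:
:::::
ZZZZZ
Z::::
:::::
12) :::::
:ZZZ:
:ZZZ:
Z::::
ZZZZZ
Z:ZZ:
:::::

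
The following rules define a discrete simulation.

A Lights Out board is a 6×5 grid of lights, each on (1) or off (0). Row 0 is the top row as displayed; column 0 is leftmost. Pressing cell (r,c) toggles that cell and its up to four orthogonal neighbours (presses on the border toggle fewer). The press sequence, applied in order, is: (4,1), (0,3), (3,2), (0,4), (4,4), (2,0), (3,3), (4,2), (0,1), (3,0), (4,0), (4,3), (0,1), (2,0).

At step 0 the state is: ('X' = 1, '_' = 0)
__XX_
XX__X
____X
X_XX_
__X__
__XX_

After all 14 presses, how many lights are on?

16

[0] __XX_
XX__X
____X
X_XX_
__X__
__XX_
[1] __XX_
XX__X
____X
XXXX_
XX___
_XXX_
[2] ____X
XX_XX
____X
XXXX_
XX___
_XXX_
[3] ____X
XX_XX
__X_X
X____
XXX__
_XXX_
[4] ___X_
XX_X_
__X_X
X____
XXX__
_XXX_
[5] ___X_
XX_X_
__X_X
X___X
XXXXX
_XXXX
[6] ___X_
_X_X_
XXX_X
____X
XXXXX
_XXXX
[7] ___X_
_X_X_
XXXXX
__XX_
XXX_X
_XXXX
[8] ___X_
_X_X_
XXXXX
___X_
X__XX
_X_XX
[9] XXXX_
___X_
XXXXX
___X_
X__XX
_X_XX
[10] XXXX_
___X_
_XXXX
XX_X_
___XX
_X_XX
[11] XXXX_
___X_
_XXXX
_X_X_
XX_XX
XX_XX
[12] XXXX_
___X_
_XXXX
_X___
XXX__
XX__X
[13] ___X_
_X_X_
_XXXX
_X___
XXX__
XX__X
[14] ___X_
XX_X_
X_XXX
XX___
XXX__
XX__X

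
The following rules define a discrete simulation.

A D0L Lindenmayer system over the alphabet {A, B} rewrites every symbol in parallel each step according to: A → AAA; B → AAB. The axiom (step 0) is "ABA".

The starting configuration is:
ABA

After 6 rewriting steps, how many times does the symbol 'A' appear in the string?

2186

step 0: ABA
step 1: AAAAABAAA
step 2: AAAAAAAAAAAAAAAAABAAAAAAAAA
step 3: AAAAAAAAAAAAAAAAAAAAAAAAAAAAAAAAAAAAAAAAAAAAAAAAAAAAABAAAAAAAAAAAAAAAAAAAAAAAAAAA
step 4: AAAAAAAAAAAAAAAAAAAAAAAAAAAAAAAAAAAAAAAAAAAAAAAAAAAAAAAAAA…AAAAAAAAAAAAAAAAAAAAAAAAAAAAAAAAAAAAAAAAAAAAAAAAAAAAAAAAAA  (len 243)
step 5: AAAAAAAAAAAAAAAAAAAAAAAAAAAAAAAAAAAAAAAAAAAAAAAAAAAAAAAAAA…AAAAAAAAAAAAAAAAAAAAAAAAAAAAAAAAAAAAAAAAAAAAAAAAAAAAAAAAAA  (len 729)
step 6: AAAAAAAAAAAAAAAAAAAAAAAAAAAAAAAAAAAAAAAAAAAAAAAAAAAAAAAAAA…AAAAAAAAAAAAAAAAAAAAAAAAAAAAAAAAAAAAAAAAAAAAAAAAAAAAAAAAAA  (len 2187)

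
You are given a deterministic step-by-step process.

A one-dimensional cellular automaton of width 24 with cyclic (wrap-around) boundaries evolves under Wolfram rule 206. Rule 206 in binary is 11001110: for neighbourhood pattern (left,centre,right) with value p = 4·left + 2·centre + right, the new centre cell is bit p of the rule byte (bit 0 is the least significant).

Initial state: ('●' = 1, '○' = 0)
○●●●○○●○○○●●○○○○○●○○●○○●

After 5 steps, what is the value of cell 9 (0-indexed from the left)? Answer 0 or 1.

1

k=0  ○●●●○○●○○○●●○○○○○●○○●○○●
k=1  ○●●●○●●○○●●●○○○○●●○●●○●●
k=2  ○●●●○●●○●●●●○○○●●●○●●○●●
k=3  ○●●●○●●○●●●●○○●●●●○●●○●●
k=4  ○●●●○●●○●●●●○●●●●●○●●○●●
k=5  ○●●●○●●○●●●●○●●●●●○●●○●●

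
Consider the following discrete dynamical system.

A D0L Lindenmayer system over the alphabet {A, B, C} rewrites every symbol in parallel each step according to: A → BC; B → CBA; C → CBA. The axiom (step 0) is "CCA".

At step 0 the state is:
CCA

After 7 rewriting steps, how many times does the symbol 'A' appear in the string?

step 0: CCA
step 1: CBACBABC
step 2: CBACBABCCBACBABCCBACBA
step 3: CBACBABCCBACBABCCBACBACBACBABCCBACBABCCBACBACBACBABCCBACBABC
step 4: CBACBABCCBACBABCCBACBACBACBABCCBACBABCCBACBACBACBABCCBACBA…ACBABCCBACBABCCBACBABCCBACBABCCBACBACBACBABCCBACBABCCBACBA  (len 164)
step 5: CBACBABCCBACBABCCBACBACBACBABCCBACBABCCBACBACBACBABCCBACBA…ACBABCCBACBABCCBACBACBACBABCCBACBABCCBACBACBACBABCCBACBABC  (len 448)
step 6: CBACBABCCBACBABCCBACBACBACBABCCBACBABCCBACBACBACBABCCBACBA…ACBABCCBACBABCCBACBABCCBACBABCCBACBACBACBABCCBACBABCCBACBA  (len 1224)
step 7: CBACBABCCBACBABCCBACBACBACBABCCBACBABCCBACBACBACBABCCBACBA…ACBABCCBACBABCCBACBACBACBABCCBACBABCCBACBACBACBABCCBACBABC  (len 3344)

896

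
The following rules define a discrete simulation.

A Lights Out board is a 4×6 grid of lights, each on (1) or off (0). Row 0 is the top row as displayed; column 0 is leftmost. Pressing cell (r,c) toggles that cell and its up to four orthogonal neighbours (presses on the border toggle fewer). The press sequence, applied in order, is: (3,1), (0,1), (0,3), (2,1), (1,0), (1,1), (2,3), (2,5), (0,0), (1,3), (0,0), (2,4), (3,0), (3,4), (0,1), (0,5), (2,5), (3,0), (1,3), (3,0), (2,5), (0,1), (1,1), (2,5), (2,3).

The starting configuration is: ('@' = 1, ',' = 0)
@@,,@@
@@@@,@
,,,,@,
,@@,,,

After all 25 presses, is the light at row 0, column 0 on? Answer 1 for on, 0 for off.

1

k=0  @@,,@@
@@@@,@
,,,,@,
,@@,,,
k=1  @@,,@@
@@@@,@
,@,,@,
@,,,,,
k=2  ,,@,@@
@,@@,@
,@,,@,
@,,,,,
k=3  ,,,@,@
@,@,,@
,@,,@,
@,,,,,
k=4  ,,,@,@
@@@,,@
@,@,@,
@@,,,,
k=5  @,,@,@
,,@,,@
,,@,@,
@@,,,,
k=6  @@,@,@
@@,,,@
,@@,@,
@@,,,,
k=7  @@,@,@
@@,@,@
,@,@,,
@@,@,,
k=8  @@,@,@
@@,@,,
,@,@@@
@@,@,@
k=9  ,,,@,@
,@,@,,
,@,@@@
@@,@,@
k=10  ,,,,,@
,@@,@,
,@,,@@
@@,@,@
k=11  @@,,,@
@@@,@,
,@,,@@
@@,@,@
k=12  @@,,,@
@@@,,,
,@,@,,
@@,@@@
k=13  @@,,,@
@@@,,,
@@,@,,
,,,@@@
k=14  @@,,,@
@@@,,,
@@,@@,
,,,,,,
k=15  ,,@,,@
@,@,,,
@@,@@,
,,,,,,
k=16  ,,@,@,
@,@,,@
@@,@@,
,,,,,,
k=17  ,,@,@,
@,@,,,
@@,@,@
,,,,,@
k=18  ,,@,@,
@,@,,,
,@,@,@
@@,,,@
k=19  ,,@@@,
@,,@@,
,@,,,@
@@,,,@
k=20  ,,@@@,
@,,@@,
@@,,,@
,,,,,@
k=21  ,,@@@,
@,,@@@
@@,,@,
,,,,,,
k=22  @@,@@,
@@,@@@
@@,,@,
,,,,,,
k=23  @,,@@,
,,@@@@
@,,,@,
,,,,,,
k=24  @,,@@,
,,@@@,
@,,,,@
,,,,,@
k=25  @,,@@,
,,@,@,
@,@@@@
,,,@,@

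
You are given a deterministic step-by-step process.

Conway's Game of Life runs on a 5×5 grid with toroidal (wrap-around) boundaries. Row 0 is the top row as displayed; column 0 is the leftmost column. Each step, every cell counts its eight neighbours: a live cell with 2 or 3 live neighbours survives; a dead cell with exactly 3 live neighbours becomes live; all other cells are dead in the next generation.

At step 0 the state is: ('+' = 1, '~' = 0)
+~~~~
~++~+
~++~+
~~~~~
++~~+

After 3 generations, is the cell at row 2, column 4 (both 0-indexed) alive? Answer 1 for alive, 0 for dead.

gen 0: +~~~~
~++~+
~++~+
~~~~~
++~~+
gen 1: ~~++~
~~+~+
~++~~
~~+++
++~~+
gen 2: ~~+~~
~~~~~
++~~+
~~~~+
++~~~
gen 3: ~+~~~
++~~~
+~~~+
~~~~+
++~~~

1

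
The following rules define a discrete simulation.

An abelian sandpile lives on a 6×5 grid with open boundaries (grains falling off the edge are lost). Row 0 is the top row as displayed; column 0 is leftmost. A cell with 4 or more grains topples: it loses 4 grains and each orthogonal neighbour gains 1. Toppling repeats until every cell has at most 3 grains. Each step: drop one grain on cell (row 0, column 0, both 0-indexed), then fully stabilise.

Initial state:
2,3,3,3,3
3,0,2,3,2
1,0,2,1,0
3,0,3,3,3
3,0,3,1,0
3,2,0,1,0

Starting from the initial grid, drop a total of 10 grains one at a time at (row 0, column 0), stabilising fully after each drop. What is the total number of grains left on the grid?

50

step 0: 2,3,3,3,3
3,0,2,3,2
1,0,2,1,0
3,0,3,3,3
3,0,3,1,0
3,2,0,1,0
step 1: 3,3,3,3,3
3,0,2,3,2
1,0,2,1,0
3,0,3,3,3
3,0,3,1,0
3,2,0,1,0
step 2: 2,1,2,2,1
0,3,0,2,0
2,0,3,2,1
3,0,3,3,3
3,0,3,1,0
3,2,0,1,0
step 3: 3,1,2,2,1
0,3,0,2,0
2,0,3,2,1
3,0,3,3,3
3,0,3,1,0
3,2,0,1,0
step 4: 0,2,2,2,1
1,3,0,2,0
2,0,3,2,1
3,0,3,3,3
3,0,3,1,0
3,2,0,1,0
step 5: 1,2,2,2,1
1,3,0,2,0
2,0,3,2,1
3,0,3,3,3
3,0,3,1,0
3,2,0,1,0
step 6: 2,2,2,2,1
1,3,0,2,0
2,0,3,2,1
3,0,3,3,3
3,0,3,1,0
3,2,0,1,0
step 7: 3,2,2,2,1
1,3,0,2,0
2,0,3,2,1
3,0,3,3,3
3,0,3,1,0
3,2,0,1,0
step 8: 0,3,2,2,1
2,3,0,2,0
2,0,3,2,1
3,0,3,3,3
3,0,3,1,0
3,2,0,1,0
step 9: 1,3,2,2,1
2,3,0,2,0
2,0,3,2,1
3,0,3,3,3
3,0,3,1,0
3,2,0,1,0
step 10: 2,3,2,2,1
2,3,0,2,0
2,0,3,2,1
3,0,3,3,3
3,0,3,1,0
3,2,0,1,0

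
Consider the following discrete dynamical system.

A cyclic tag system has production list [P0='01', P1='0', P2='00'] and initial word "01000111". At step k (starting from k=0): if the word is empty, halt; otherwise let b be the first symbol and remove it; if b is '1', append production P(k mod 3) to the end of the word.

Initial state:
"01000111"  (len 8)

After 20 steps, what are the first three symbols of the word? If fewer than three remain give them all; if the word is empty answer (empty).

0) "01000111"  (len 8)
1) "1000111"  (len 7)
2) "0001110"  (len 7)
3) "001110"  (len 6)
4) "01110"  (len 5)
5) "1110"  (len 4)
6) "11000"  (len 5)
7) "100001"  (len 6)
8) "000010"  (len 6)
9) "00010"  (len 5)
10) "0010"  (len 4)
11) "010"  (len 3)
12) "10"  (len 2)
13) "001"  (len 3)
14) "01"  (len 2)
15) "1"  (len 1)
16) "01"  (len 2)
17) "1"  (len 1)
18) "00"  (len 2)
19) "0"  (len 1)
20) (halted — word empty)

(empty)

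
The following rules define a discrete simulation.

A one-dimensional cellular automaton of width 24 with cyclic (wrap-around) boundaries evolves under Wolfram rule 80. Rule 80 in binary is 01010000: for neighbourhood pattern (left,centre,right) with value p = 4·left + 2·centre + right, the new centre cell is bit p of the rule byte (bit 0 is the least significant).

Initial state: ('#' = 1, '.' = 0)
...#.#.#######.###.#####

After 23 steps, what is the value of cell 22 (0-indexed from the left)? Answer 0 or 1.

1

t=0: ...#.#.#######.###.#####
t=1: #............#...#.....#
t=2: ##............#...#.....
t=3: .##............#...#....
t=4: ..##............#...#...
t=5: ...##............#...#..
t=6: ....##............#...#.
t=7: .....##............#...#
t=8: #.....##............#...
t=9: .#.....##............#..
t=10: ..#.....##............#.
t=11: ...#.....##............#
t=12: #...#.....##............
t=13: .#...#.....##...........
t=14: ..#...#.....##..........
t=15: ...#...#.....##.........
t=16: ....#...#.....##........
t=17: .....#...#.....##.......
t=18: ......#...#.....##......
t=19: .......#...#.....##.....
t=20: ........#...#.....##....
t=21: .........#...#.....##...
t=22: ..........#...#.....##..
t=23: ...........#...#.....##.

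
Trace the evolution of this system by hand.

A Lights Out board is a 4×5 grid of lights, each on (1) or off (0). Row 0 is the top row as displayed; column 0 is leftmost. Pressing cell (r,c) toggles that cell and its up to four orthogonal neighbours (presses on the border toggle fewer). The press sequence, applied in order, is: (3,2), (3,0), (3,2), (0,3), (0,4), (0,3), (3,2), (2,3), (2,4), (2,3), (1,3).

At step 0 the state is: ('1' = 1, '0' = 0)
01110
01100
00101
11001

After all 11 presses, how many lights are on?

11

0) 01110
01100
00101
11001
1) 01110
01100
00001
10111
2) 01110
01100
10001
01111
3) 01110
01100
10101
00001
4) 01001
01110
10101
00001
5) 01010
01111
10101
00001
6) 01101
01101
10101
00001
7) 01101
01101
10001
01111
8) 01101
01111
10110
01101
9) 01101
01110
10101
01100
10) 01101
01100
10010
01110
11) 01111
01011
10000
01110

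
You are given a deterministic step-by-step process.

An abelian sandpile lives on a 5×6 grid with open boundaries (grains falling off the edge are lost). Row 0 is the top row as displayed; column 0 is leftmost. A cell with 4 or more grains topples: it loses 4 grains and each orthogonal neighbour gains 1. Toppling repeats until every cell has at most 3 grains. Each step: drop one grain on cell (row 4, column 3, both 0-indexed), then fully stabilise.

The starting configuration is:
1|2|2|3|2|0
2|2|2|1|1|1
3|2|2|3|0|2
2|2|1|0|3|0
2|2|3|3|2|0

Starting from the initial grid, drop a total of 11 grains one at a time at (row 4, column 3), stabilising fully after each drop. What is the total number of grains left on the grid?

56

0) 1|2|2|3|2|0
2|2|2|1|1|1
3|2|2|3|0|2
2|2|1|0|3|0
2|2|3|3|2|0
1) 1|2|2|3|2|0
2|2|2|1|1|1
3|2|2|3|0|2
2|2|2|1|3|0
2|3|0|1|3|0
2) 1|2|2|3|2|0
2|2|2|1|1|1
3|2|2|3|0|2
2|2|2|1|3|0
2|3|0|2|3|0
3) 1|2|2|3|2|0
2|2|2|1|1|1
3|2|2|3|0|2
2|2|2|1|3|0
2|3|0|3|3|0
4) 1|2|2|3|2|0
2|2|2|1|1|1
3|2|2|3|1|2
2|2|2|3|0|1
2|3|1|1|1|1
5) 1|2|2|3|2|0
2|2|2|1|1|1
3|2|2|3|1|2
2|2|2|3|0|1
2|3|1|2|1|1
6) 1|2|2|3|2|0
2|2|2|1|1|1
3|2|2|3|1|2
2|2|2|3|0|1
2|3|1|3|1|1
7) 1|2|2|3|2|0
2|2|2|2|1|1
3|2|3|0|2|2
2|2|3|1|1|1
2|3|2|1|2|1
8) 1|2|2|3|2|0
2|2|2|2|1|1
3|2|3|0|2|2
2|2|3|1|1|1
2|3|2|2|2|1
9) 1|2|2|3|2|0
2|2|2|2|1|1
3|2|3|0|2|2
2|2|3|1|1|1
2|3|2|3|2|1
10) 1|2|2|3|2|0
2|2|2|2|1|1
3|2|3|0|2|2
2|2|3|2|1|1
2|3|3|0|3|1
11) 1|2|2|3|2|0
2|2|2|2|1|1
3|2|3|0|2|2
2|2|3|2|1|1
2|3|3|1|3|1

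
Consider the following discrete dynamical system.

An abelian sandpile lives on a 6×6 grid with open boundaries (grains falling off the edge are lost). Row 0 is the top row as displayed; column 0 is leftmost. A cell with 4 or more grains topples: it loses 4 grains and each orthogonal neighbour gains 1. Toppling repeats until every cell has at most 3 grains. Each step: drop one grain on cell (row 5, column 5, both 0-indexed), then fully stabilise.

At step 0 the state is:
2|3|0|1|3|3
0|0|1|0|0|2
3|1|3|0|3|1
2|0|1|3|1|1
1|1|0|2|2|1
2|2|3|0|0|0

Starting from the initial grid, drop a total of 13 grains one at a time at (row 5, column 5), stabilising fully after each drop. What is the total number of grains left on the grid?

k=0  2|3|0|1|3|3
0|0|1|0|0|2
3|1|3|0|3|1
2|0|1|3|1|1
1|1|0|2|2|1
2|2|3|0|0|0
k=1  2|3|0|1|3|3
0|0|1|0|0|2
3|1|3|0|3|1
2|0|1|3|1|1
1|1|0|2|2|1
2|2|3|0|0|1
k=2  2|3|0|1|3|3
0|0|1|0|0|2
3|1|3|0|3|1
2|0|1|3|1|1
1|1|0|2|2|1
2|2|3|0|0|2
k=3  2|3|0|1|3|3
0|0|1|0|0|2
3|1|3|0|3|1
2|0|1|3|1|1
1|1|0|2|2|1
2|2|3|0|0|3
k=4  2|3|0|1|3|3
0|0|1|0|0|2
3|1|3|0|3|1
2|0|1|3|1|1
1|1|0|2|2|2
2|2|3|0|1|0
k=5  2|3|0|1|3|3
0|0|1|0|0|2
3|1|3|0|3|1
2|0|1|3|1|1
1|1|0|2|2|2
2|2|3|0|1|1
k=6  2|3|0|1|3|3
0|0|1|0|0|2
3|1|3|0|3|1
2|0|1|3|1|1
1|1|0|2|2|2
2|2|3|0|1|2
k=7  2|3|0|1|3|3
0|0|1|0|0|2
3|1|3|0|3|1
2|0|1|3|1|1
1|1|0|2|2|2
2|2|3|0|1|3
k=8  2|3|0|1|3|3
0|0|1|0|0|2
3|1|3|0|3|1
2|0|1|3|1|1
1|1|0|2|2|3
2|2|3|0|2|0
k=9  2|3|0|1|3|3
0|0|1|0|0|2
3|1|3|0|3|1
2|0|1|3|1|1
1|1|0|2|2|3
2|2|3|0|2|1
k=10  2|3|0|1|3|3
0|0|1|0|0|2
3|1|3|0|3|1
2|0|1|3|1|1
1|1|0|2|2|3
2|2|3|0|2|2
k=11  2|3|0|1|3|3
0|0|1|0|0|2
3|1|3|0|3|1
2|0|1|3|1|1
1|1|0|2|2|3
2|2|3|0|2|3
k=12  2|3|0|1|3|3
0|0|1|0|0|2
3|1|3|0|3|1
2|0|1|3|1|2
1|1|0|2|3|0
2|2|3|0|3|1
k=13  2|3|0|1|3|3
0|0|1|0|0|2
3|1|3|0|3|1
2|0|1|3|1|2
1|1|0|2|3|0
2|2|3|0|3|2

54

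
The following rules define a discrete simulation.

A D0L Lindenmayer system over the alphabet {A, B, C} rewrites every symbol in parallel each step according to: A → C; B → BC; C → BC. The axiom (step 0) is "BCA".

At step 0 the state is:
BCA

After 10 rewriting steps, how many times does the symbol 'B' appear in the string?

1280

gen 0: BCA
gen 1: BCBCC
gen 2: BCBCBCBCBC
gen 3: BCBCBCBCBCBCBCBCBCBC
gen 4: BCBCBCBCBCBCBCBCBCBCBCBCBCBCBCBCBCBCBCBC
gen 5: BCBCBCBCBCBCBCBCBCBCBCBCBCBCBCBCBCBCBCBCBCBCBCBCBCBCBCBCBCBCBCBCBCBCBCBCBCBCBCBC
gen 6: BCBCBCBCBCBCBCBCBCBCBCBCBCBCBCBCBCBCBCBCBCBCBCBCBCBCBCBCBC…BCBCBCBCBCBCBCBCBCBCBCBCBCBCBCBCBCBCBCBCBCBCBCBCBCBCBCBCBC  (len 160)
gen 7: BCBCBCBCBCBCBCBCBCBCBCBCBCBCBCBCBCBCBCBCBCBCBCBCBCBCBCBCBC…BCBCBCBCBCBCBCBCBCBCBCBCBCBCBCBCBCBCBCBCBCBCBCBCBCBCBCBCBC  (len 320)
gen 8: BCBCBCBCBCBCBCBCBCBCBCBCBCBCBCBCBCBCBCBCBCBCBCBCBCBCBCBCBC…BCBCBCBCBCBCBCBCBCBCBCBCBCBCBCBCBCBCBCBCBCBCBCBCBCBCBCBCBC  (len 640)
gen 9: BCBCBCBCBCBCBCBCBCBCBCBCBCBCBCBCBCBCBCBCBCBCBCBCBCBCBCBCBC…BCBCBCBCBCBCBCBCBCBCBCBCBCBCBCBCBCBCBCBCBCBCBCBCBCBCBCBCBC  (len 1280)
gen 10: BCBCBCBCBCBCBCBCBCBCBCBCBCBCBCBCBCBCBCBCBCBCBCBCBCBCBCBCBC…BCBCBCBCBCBCBCBCBCBCBCBCBCBCBCBCBCBCBCBCBCBCBCBCBCBCBCBCBC  (len 2560)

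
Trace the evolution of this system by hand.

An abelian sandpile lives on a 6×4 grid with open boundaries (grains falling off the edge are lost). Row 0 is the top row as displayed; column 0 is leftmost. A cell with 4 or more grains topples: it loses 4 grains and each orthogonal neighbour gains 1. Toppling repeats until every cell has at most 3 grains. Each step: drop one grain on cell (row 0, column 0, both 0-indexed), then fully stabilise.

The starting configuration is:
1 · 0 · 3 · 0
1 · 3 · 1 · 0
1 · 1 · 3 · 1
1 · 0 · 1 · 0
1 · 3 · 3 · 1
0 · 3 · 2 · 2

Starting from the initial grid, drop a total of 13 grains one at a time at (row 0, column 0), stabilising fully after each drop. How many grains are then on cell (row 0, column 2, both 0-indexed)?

0

step 0: 1 · 0 · 3 · 0
1 · 3 · 1 · 0
1 · 1 · 3 · 1
1 · 0 · 1 · 0
1 · 3 · 3 · 1
0 · 3 · 2 · 2
step 1: 2 · 0 · 3 · 0
1 · 3 · 1 · 0
1 · 1 · 3 · 1
1 · 0 · 1 · 0
1 · 3 · 3 · 1
0 · 3 · 2 · 2
step 2: 3 · 0 · 3 · 0
1 · 3 · 1 · 0
1 · 1 · 3 · 1
1 · 0 · 1 · 0
1 · 3 · 3 · 1
0 · 3 · 2 · 2
step 3: 0 · 1 · 3 · 0
2 · 3 · 1 · 0
1 · 1 · 3 · 1
1 · 0 · 1 · 0
1 · 3 · 3 · 1
0 · 3 · 2 · 2
step 4: 1 · 1 · 3 · 0
2 · 3 · 1 · 0
1 · 1 · 3 · 1
1 · 0 · 1 · 0
1 · 3 · 3 · 1
0 · 3 · 2 · 2
step 5: 2 · 1 · 3 · 0
2 · 3 · 1 · 0
1 · 1 · 3 · 1
1 · 0 · 1 · 0
1 · 3 · 3 · 1
0 · 3 · 2 · 2
step 6: 3 · 1 · 3 · 0
2 · 3 · 1 · 0
1 · 1 · 3 · 1
1 · 0 · 1 · 0
1 · 3 · 3 · 1
0 · 3 · 2 · 2
step 7: 0 · 2 · 3 · 0
3 · 3 · 1 · 0
1 · 1 · 3 · 1
1 · 0 · 1 · 0
1 · 3 · 3 · 1
0 · 3 · 2 · 2
step 8: 1 · 2 · 3 · 0
3 · 3 · 1 · 0
1 · 1 · 3 · 1
1 · 0 · 1 · 0
1 · 3 · 3 · 1
0 · 3 · 2 · 2
step 9: 2 · 2 · 3 · 0
3 · 3 · 1 · 0
1 · 1 · 3 · 1
1 · 0 · 1 · 0
1 · 3 · 3 · 1
0 · 3 · 2 · 2
step 10: 3 · 2 · 3 · 0
3 · 3 · 1 · 0
1 · 1 · 3 · 1
1 · 0 · 1 · 0
1 · 3 · 3 · 1
0 · 3 · 2 · 2
step 11: 2 · 1 · 0 · 1
1 · 1 · 3 · 0
2 · 2 · 3 · 1
1 · 0 · 1 · 0
1 · 3 · 3 · 1
0 · 3 · 2 · 2
step 12: 3 · 1 · 0 · 1
1 · 1 · 3 · 0
2 · 2 · 3 · 1
1 · 0 · 1 · 0
1 · 3 · 3 · 1
0 · 3 · 2 · 2
step 13: 0 · 2 · 0 · 1
2 · 1 · 3 · 0
2 · 2 · 3 · 1
1 · 0 · 1 · 0
1 · 3 · 3 · 1
0 · 3 · 2 · 2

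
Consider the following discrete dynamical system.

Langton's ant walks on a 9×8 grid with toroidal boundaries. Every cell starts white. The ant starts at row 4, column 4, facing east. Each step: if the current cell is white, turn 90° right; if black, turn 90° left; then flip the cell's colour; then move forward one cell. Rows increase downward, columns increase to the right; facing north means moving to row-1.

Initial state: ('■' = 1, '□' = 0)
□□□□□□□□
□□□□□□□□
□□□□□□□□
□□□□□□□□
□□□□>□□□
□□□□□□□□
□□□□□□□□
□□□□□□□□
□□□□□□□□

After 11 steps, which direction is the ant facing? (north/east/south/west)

north

step 0: □□□□□□□□
□□□□□□□□
□□□□□□□□
□□□□□□□□
□□□□>□□□
□□□□□□□□
□□□□□□□□
□□□□□□□□
□□□□□□□□
step 1: □□□□□□□□
□□□□□□□□
□□□□□□□□
□□□□□□□□
□□□□■□□□
□□□□v□□□
□□□□□□□□
□□□□□□□□
□□□□□□□□
step 2: □□□□□□□□
□□□□□□□□
□□□□□□□□
□□□□□□□□
□□□□■□□□
□□□<■□□□
□□□□□□□□
□□□□□□□□
□□□□□□□□
step 3: □□□□□□□□
□□□□□□□□
□□□□□□□□
□□□□□□□□
□□□^■□□□
□□□■■□□□
□□□□□□□□
□□□□□□□□
□□□□□□□□
step 4: □□□□□□□□
□□□□□□□□
□□□□□□□□
□□□□□□□□
□□□■>□□□
□□□■■□□□
□□□□□□□□
□□□□□□□□
□□□□□□□□
step 5: □□□□□□□□
□□□□□□□□
□□□□□□□□
□□□□^□□□
□□□■□□□□
□□□■■□□□
□□□□□□□□
□□□□□□□□
□□□□□□□□
step 6: □□□□□□□□
□□□□□□□□
□□□□□□□□
□□□□■>□□
□□□■□□□□
□□□■■□□□
□□□□□□□□
□□□□□□□□
□□□□□□□□
step 7: □□□□□□□□
□□□□□□□□
□□□□□□□□
□□□□■■□□
□□□■□v□□
□□□■■□□□
□□□□□□□□
□□□□□□□□
□□□□□□□□
step 8: □□□□□□□□
□□□□□□□□
□□□□□□□□
□□□□■■□□
□□□■<■□□
□□□■■□□□
□□□□□□□□
□□□□□□□□
□□□□□□□□
step 9: □□□□□□□□
□□□□□□□□
□□□□□□□□
□□□□^■□□
□□□■■■□□
□□□■■□□□
□□□□□□□□
□□□□□□□□
□□□□□□□□
step 10: □□□□□□□□
□□□□□□□□
□□□□□□□□
□□□<□■□□
□□□■■■□□
□□□■■□□□
□□□□□□□□
□□□□□□□□
□□□□□□□□
step 11: □□□□□□□□
□□□□□□□□
□□□^□□□□
□□□■□■□□
□□□■■■□□
□□□■■□□□
□□□□□□□□
□□□□□□□□
□□□□□□□□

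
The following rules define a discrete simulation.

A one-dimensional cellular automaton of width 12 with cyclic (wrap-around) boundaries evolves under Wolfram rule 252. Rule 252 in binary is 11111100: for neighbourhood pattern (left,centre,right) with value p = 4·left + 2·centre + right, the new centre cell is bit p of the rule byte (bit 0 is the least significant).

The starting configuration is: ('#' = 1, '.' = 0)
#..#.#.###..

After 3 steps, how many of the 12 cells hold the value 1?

0) #..#.#.###..
1) ##.########.
2) ############
3) ############

12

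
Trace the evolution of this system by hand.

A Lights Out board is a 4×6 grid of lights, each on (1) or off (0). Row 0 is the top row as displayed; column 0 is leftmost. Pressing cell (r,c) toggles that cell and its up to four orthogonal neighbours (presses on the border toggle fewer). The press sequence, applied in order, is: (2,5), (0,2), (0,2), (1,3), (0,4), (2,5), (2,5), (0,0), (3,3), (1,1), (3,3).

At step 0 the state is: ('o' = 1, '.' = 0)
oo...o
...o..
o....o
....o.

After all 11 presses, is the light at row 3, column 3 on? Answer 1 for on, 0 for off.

0

t=0: oo...o
...o..
o....o
....o.
t=1: oo...o
...o.o
o...o.
....oo
t=2: o.oo.o
..oo.o
o...o.
....oo
t=3: oo...o
...o.o
o...o.
....oo
t=4: oo.o.o
..o.oo
o..oo.
....oo
t=5: oo..o.
..o..o
o..oo.
....oo
t=6: oo..o.
..o...
o..o.o
....o.
t=7: oo..o.
..o..o
o..oo.
....oo
t=8: ....o.
o.o..o
o..oo.
....oo
t=9: ....o.
o.o..o
o...o.
..oo.o
t=10: .o..o.
.o...o
oo..o.
..oo.o
t=11: .o..o.
.o...o
oo.oo.
....oo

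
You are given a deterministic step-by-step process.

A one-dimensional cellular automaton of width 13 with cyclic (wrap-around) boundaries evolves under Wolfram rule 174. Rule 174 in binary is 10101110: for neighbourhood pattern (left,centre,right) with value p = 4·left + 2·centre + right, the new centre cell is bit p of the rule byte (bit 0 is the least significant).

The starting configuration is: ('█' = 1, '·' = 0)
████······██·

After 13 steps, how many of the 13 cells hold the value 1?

6

step 0: ████······██·
step 1: ███······██·█
step 2: ██······██·██
step 3: █······██·███
step 4: ······██·████
step 5: ·····██·████·
step 6: ····██·████··
step 7: ···██·████···
step 8: ··██·████····
step 9: ·██·████·····
step 10: ██·████······
step 11: █·████······█
step 12: ·████······██
step 13: ████······██·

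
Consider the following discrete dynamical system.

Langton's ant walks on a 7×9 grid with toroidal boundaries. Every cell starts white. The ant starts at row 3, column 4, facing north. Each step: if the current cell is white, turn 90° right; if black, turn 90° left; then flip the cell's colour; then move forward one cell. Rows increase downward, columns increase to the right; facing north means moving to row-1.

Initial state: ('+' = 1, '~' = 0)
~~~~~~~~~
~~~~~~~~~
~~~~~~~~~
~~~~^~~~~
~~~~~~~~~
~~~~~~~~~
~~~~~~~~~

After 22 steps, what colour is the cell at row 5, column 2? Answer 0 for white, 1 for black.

1

gen 0: ~~~~~~~~~
~~~~~~~~~
~~~~~~~~~
~~~~^~~~~
~~~~~~~~~
~~~~~~~~~
~~~~~~~~~
gen 1: ~~~~~~~~~
~~~~~~~~~
~~~~~~~~~
~~~~+>~~~
~~~~~~~~~
~~~~~~~~~
~~~~~~~~~
gen 2: ~~~~~~~~~
~~~~~~~~~
~~~~~~~~~
~~~~++~~~
~~~~~v~~~
~~~~~~~~~
~~~~~~~~~
gen 3: ~~~~~~~~~
~~~~~~~~~
~~~~~~~~~
~~~~++~~~
~~~~<+~~~
~~~~~~~~~
~~~~~~~~~
gen 4: ~~~~~~~~~
~~~~~~~~~
~~~~~~~~~
~~~~^+~~~
~~~~++~~~
~~~~~~~~~
~~~~~~~~~
gen 5: ~~~~~~~~~
~~~~~~~~~
~~~~~~~~~
~~~<~+~~~
~~~~++~~~
~~~~~~~~~
~~~~~~~~~
gen 6: ~~~~~~~~~
~~~~~~~~~
~~~^~~~~~
~~~+~+~~~
~~~~++~~~
~~~~~~~~~
~~~~~~~~~
gen 7: ~~~~~~~~~
~~~~~~~~~
~~~+>~~~~
~~~+~+~~~
~~~~++~~~
~~~~~~~~~
~~~~~~~~~
gen 8: ~~~~~~~~~
~~~~~~~~~
~~~++~~~~
~~~+v+~~~
~~~~++~~~
~~~~~~~~~
~~~~~~~~~
gen 9: ~~~~~~~~~
~~~~~~~~~
~~~++~~~~
~~~<++~~~
~~~~++~~~
~~~~~~~~~
~~~~~~~~~
gen 10: ~~~~~~~~~
~~~~~~~~~
~~~++~~~~
~~~~++~~~
~~~v++~~~
~~~~~~~~~
~~~~~~~~~
gen 11: ~~~~~~~~~
~~~~~~~~~
~~~++~~~~
~~~~++~~~
~~<+++~~~
~~~~~~~~~
~~~~~~~~~
gen 12: ~~~~~~~~~
~~~~~~~~~
~~~++~~~~
~~^~++~~~
~~++++~~~
~~~~~~~~~
~~~~~~~~~
gen 13: ~~~~~~~~~
~~~~~~~~~
~~~++~~~~
~~+>++~~~
~~++++~~~
~~~~~~~~~
~~~~~~~~~
gen 14: ~~~~~~~~~
~~~~~~~~~
~~~++~~~~
~~++++~~~
~~+v++~~~
~~~~~~~~~
~~~~~~~~~
gen 15: ~~~~~~~~~
~~~~~~~~~
~~~++~~~~
~~++++~~~
~~+~>+~~~
~~~~~~~~~
~~~~~~~~~
gen 16: ~~~~~~~~~
~~~~~~~~~
~~~++~~~~
~~++^+~~~
~~+~~+~~~
~~~~~~~~~
~~~~~~~~~
gen 17: ~~~~~~~~~
~~~~~~~~~
~~~++~~~~
~~+<~+~~~
~~+~~+~~~
~~~~~~~~~
~~~~~~~~~
gen 18: ~~~~~~~~~
~~~~~~~~~
~~~++~~~~
~~+~~+~~~
~~+v~+~~~
~~~~~~~~~
~~~~~~~~~
gen 19: ~~~~~~~~~
~~~~~~~~~
~~~++~~~~
~~+~~+~~~
~~<+~+~~~
~~~~~~~~~
~~~~~~~~~
gen 20: ~~~~~~~~~
~~~~~~~~~
~~~++~~~~
~~+~~+~~~
~~~+~+~~~
~~v~~~~~~
~~~~~~~~~
gen 21: ~~~~~~~~~
~~~~~~~~~
~~~++~~~~
~~+~~+~~~
~~~+~+~~~
~<+~~~~~~
~~~~~~~~~
gen 22: ~~~~~~~~~
~~~~~~~~~
~~~++~~~~
~~+~~+~~~
~^~+~+~~~
~++~~~~~~
~~~~~~~~~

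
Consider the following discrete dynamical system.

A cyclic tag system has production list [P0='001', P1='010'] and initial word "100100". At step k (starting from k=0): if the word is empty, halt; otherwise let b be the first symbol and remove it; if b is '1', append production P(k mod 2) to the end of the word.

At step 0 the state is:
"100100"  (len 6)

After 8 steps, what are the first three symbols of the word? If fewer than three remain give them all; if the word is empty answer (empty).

101

[0] "100100"  (len 6)
[1] "00100001"  (len 8)
[2] "0100001"  (len 7)
[3] "100001"  (len 6)
[4] "00001010"  (len 8)
[5] "0001010"  (len 7)
[6] "001010"  (len 6)
[7] "01010"  (len 5)
[8] "1010"  (len 4)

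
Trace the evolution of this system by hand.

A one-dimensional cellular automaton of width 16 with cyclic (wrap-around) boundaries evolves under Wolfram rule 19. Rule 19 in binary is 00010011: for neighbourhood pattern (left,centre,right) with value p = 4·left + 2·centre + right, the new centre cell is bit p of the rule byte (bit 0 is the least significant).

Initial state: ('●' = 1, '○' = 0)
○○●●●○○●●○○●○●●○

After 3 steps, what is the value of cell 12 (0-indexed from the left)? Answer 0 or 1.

gen 0: ○○●●●○○●●○○●○●●○
gen 1: ●●○○○●●○○●●○○○○●
gen 2: ○○●●●○○●●○○●●●●○
gen 3: ●●○○○●●○○●●○○○○●

0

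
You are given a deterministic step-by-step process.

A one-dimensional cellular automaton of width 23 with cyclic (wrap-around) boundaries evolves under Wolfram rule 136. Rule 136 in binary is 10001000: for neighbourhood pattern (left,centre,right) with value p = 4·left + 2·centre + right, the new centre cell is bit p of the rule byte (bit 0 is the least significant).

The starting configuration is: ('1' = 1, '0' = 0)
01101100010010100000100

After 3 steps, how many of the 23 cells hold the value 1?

k=0  01101100010010100000100
k=1  01001000000000000000000
k=2  00000000000000000000000
k=3  00000000000000000000000

0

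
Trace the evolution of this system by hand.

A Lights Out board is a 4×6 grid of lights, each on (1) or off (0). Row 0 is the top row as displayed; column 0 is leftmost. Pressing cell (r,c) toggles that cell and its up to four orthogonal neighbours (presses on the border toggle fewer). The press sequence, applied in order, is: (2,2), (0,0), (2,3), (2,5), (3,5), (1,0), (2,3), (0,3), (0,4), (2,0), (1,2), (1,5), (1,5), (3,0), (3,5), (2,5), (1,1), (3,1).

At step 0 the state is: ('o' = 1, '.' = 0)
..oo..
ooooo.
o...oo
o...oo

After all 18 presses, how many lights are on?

10

0) ..oo..
ooooo.
o...oo
o...oo
1) ..oo..
oo.oo.
oooooo
o.o.oo
2) oooo..
.o.oo.
oooooo
o.o.oo
3) oooo..
.o..o.
oo...o
o.oooo
4) oooo..
.o..oo
oo..o.
o.ooo.
5) oooo..
.o..oo
oo..oo
o.oo.o
6) .ooo..
o...oo
.o..oo
o.oo.o
7) .ooo..
o..ooo
.ooo.o
o.o..o
8) .o..o.
o...oo
.ooo.o
o.o..o
9) .o.o.o
o....o
.ooo.o
o.o..o
10) .o.o.o
.....o
o.oo.o
..o..o
11) .ooo.o
.ooo.o
o..o.o
..o..o
12) .ooo..
.oooo.
o..o..
..o..o
13) .ooo.o
.ooo.o
o..o.o
..o..o
14) .ooo.o
.ooo.o
...o.o
ooo..o
15) .ooo.o
.ooo.o
...o..
ooo.o.
16) .ooo.o
.ooo..
...ooo
ooo.oo
17) ..oo.o
o..o..
.o.ooo
ooo.oo
18) ..oo.o
o..o..
...ooo
....oo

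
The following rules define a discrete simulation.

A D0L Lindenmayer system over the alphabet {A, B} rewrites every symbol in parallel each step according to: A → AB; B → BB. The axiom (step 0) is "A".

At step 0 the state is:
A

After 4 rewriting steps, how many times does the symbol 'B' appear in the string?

t=0: A
t=1: AB
t=2: ABBB
t=3: ABBBBBBB
t=4: ABBBBBBBBBBBBBBB

15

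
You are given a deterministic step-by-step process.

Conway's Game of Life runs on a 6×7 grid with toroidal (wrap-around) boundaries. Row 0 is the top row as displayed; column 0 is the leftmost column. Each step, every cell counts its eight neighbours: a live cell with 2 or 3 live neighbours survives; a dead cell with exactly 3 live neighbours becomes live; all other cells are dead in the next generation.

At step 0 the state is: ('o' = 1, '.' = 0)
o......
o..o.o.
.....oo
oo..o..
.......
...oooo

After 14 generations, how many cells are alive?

0) o......
o..o.o.
.....oo
oo..o..
.......
...oooo
1) o..o...
o...oo.
.o...o.
o....oo
o..o..o
....ooo
2) o..o...
oo..oo.
.o.....
.o..oo.
.......
...ooo.
3) oooo...
ooo.o.o
.oo...o
.......
...o...
...oo..
4) .....oo
.....oo
..oo.oo
..o....
...oo..
.o..o..
5) o...o.o
o......
..ooooo
..o..o.
..ooo..
...oo..
6) o..oooo
oo.....
.oooooo
.o....o
..o..o.
..o....
7) o.ooooo
.......
...oooo
.o....o
.oo....
.oo....
8) o.ooooo
o.o....
o...ooo
.o.oo.o
.......
....ooo
9) o.o....
..o....
..o.o..
...oo.o
o..o..o
o......
10) .......
..o....
..o.oo.
o.o.o.o
o..oooo
o......
11) .......
...o...
..o.ooo
o.o....
...oo..
o...oo.
12) ....o..
...ooo.
.oo.ooo
.oo...o
.o.oooo
...ooo.
13) .......
..o...o
.o....o
.......
.o....o
..o...o
14) .......
o......
o......
.......
o......
o......

4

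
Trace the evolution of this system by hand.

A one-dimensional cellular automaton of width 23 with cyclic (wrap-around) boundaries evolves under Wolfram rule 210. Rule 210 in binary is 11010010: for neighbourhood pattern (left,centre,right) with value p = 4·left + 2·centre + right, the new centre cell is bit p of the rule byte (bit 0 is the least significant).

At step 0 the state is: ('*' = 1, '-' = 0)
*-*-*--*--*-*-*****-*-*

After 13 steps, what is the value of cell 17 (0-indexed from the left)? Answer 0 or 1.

1

[0] *-*-*--*--*-*-*****-*-*
[1] *----**-**-----****----
[2] -*--*-*--**---*-****--*
[3] --**---**-**-*---*****-
[4] -*-**-*-*--*--*-*-*****
[5] ----*----**-**-----****
[6] *--*-*--*-*--**---*-***
[7] ***---**---**-**-*---**
[8] ****-*-**-*-*--*--*-*-*
[9] ****----*----**-**-----
[10] -****--*-*--*-*--**---*
[11] --*****---**---**-**-*-
[12] -*-*****-*-**-*-*--*--*
[13] ----****----*----**-**-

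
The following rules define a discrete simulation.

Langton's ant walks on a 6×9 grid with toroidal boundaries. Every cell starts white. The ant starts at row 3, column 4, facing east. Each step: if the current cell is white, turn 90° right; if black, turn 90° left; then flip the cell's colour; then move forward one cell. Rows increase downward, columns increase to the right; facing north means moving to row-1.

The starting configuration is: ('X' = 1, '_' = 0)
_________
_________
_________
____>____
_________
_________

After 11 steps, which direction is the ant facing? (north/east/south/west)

t=0: _________
_________
_________
____>____
_________
_________
t=1: _________
_________
_________
____X____
____v____
_________
t=2: _________
_________
_________
____X____
___<X____
_________
t=3: _________
_________
_________
___^X____
___XX____
_________
t=4: _________
_________
_________
___X>____
___XX____
_________
t=5: _________
_________
____^____
___X_____
___XX____
_________
t=6: _________
_________
____X>___
___X_____
___XX____
_________
t=7: _________
_________
____XX___
___X_v___
___XX____
_________
t=8: _________
_________
____XX___
___X<X___
___XX____
_________
t=9: _________
_________
____^X___
___XXX___
___XX____
_________
t=10: _________
_________
___<_X___
___XXX___
___XX____
_________
t=11: _________
___^_____
___X_X___
___XXX___
___XX____
_________

north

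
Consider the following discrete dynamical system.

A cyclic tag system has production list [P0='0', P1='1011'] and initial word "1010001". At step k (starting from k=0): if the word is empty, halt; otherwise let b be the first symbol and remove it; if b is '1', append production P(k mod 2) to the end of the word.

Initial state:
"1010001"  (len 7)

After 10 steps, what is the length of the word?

k=0  "1010001"  (len 7)
k=1  "0100010"  (len 7)
k=2  "100010"  (len 6)
k=3  "000100"  (len 6)
k=4  "00100"  (len 5)
k=5  "0100"  (len 4)
k=6  "100"  (len 3)
k=7  "000"  (len 3)
k=8  "00"  (len 2)
k=9  "0"  (len 1)
k=10  (halted — word empty)

0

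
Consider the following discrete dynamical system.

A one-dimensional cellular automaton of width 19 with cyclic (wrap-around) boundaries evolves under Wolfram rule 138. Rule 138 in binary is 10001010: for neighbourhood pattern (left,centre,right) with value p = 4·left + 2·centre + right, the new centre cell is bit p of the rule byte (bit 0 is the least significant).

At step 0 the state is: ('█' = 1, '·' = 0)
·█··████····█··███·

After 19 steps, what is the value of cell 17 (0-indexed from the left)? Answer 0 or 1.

t=0: ·█··████····█··███·
t=1: █··████····█··███··
t=2: ··████····█··███··█
t=3: ·████····█··███··█·
t=4: ████····█··███··█··
t=5: ███····█··███··█··█
t=6: ██····█··███··█··██
t=7: █····█··███··█··███
t=8: ····█··███··█··████
t=9: ···█··███··█··████·
t=10: ··█··███··█··████··
t=11: ·█··███··█··████···
t=12: █··███··█··████····
t=13: ··███··█··████····█
t=14: ·███··█··████····█·
t=15: ███··█··████····█··
t=16: ██··█··████····█··█
t=17: █··█··████····█··██
t=18: ··█··████····█··███
t=19: ·█··████····█··███·

1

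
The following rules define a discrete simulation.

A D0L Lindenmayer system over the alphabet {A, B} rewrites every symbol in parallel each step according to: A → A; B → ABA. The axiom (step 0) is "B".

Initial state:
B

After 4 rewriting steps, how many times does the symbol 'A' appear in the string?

gen 0: B
gen 1: ABA
gen 2: AABAA
gen 3: AAABAAA
gen 4: AAAABAAAA

8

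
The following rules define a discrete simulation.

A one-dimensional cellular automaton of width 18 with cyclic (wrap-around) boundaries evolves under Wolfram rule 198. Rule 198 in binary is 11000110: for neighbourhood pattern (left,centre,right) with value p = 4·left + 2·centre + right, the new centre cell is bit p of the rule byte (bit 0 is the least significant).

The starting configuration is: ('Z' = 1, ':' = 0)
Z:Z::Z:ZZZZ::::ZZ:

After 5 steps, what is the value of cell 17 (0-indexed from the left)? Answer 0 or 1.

0

k=0  Z:Z::Z:ZZZZ::::ZZ:
k=1  Z:Z:ZZ::ZZZ:::Z:Z:
k=2  Z:Z::Z:Z:ZZ::ZZ:Z:
k=3  Z:Z:ZZ:Z::Z:Z:Z:Z:
k=4  Z:Z::Z:Z:ZZ:Z:Z:Z:
k=5  Z:Z:ZZ:Z::Z:Z:Z:Z:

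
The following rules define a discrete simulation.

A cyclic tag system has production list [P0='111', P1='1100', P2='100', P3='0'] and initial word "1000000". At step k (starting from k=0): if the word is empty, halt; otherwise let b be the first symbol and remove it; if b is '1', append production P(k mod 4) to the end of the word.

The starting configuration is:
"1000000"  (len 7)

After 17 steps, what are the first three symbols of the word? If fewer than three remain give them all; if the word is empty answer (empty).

001

t=0: "1000000"  (len 7)
t=1: "000000111"  (len 9)
t=2: "00000111"  (len 8)
t=3: "0000111"  (len 7)
t=4: "000111"  (len 6)
t=5: "00111"  (len 5)
t=6: "0111"  (len 4)
t=7: "111"  (len 3)
t=8: "110"  (len 3)
t=9: "10111"  (len 5)
t=10: "01111100"  (len 8)
t=11: "1111100"  (len 7)
t=12: "1111000"  (len 7)
t=13: "111000111"  (len 9)
t=14: "110001111100"  (len 12)
t=15: "10001111100100"  (len 14)
t=16: "00011111001000"  (len 14)
t=17: "0011111001000"  (len 13)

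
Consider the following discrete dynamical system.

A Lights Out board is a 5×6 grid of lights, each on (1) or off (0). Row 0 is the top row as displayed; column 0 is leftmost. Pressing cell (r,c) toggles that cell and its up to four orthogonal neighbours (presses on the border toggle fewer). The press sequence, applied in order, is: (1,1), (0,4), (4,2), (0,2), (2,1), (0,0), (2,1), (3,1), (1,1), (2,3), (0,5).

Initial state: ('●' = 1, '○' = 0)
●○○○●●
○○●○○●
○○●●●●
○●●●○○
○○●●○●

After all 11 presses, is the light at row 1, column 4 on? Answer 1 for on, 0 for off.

1

t=0: ●○○○●●
○○●○○●
○○●●●●
○●●●○○
○○●●○●
t=1: ●●○○●●
●●○○○●
○●●●●●
○●●●○○
○○●●○●
t=2: ●●○●○○
●●○○●●
○●●●●●
○●●●○○
○○●●○●
t=3: ●●○●○○
●●○○●●
○●●●●●
○●○●○○
○●○○○●
t=4: ●○●○○○
●●●○●●
○●●●●●
○●○●○○
○●○○○●
t=5: ●○●○○○
●○●○●●
●○○●●●
○○○●○○
○●○○○●
t=6: ○●●○○○
○○●○●●
●○○●●●
○○○●○○
○●○○○●
t=7: ○●●○○○
○●●○●●
○●●●●●
○●○●○○
○●○○○●
t=8: ○●●○○○
○●●○●●
○○●●●●
●○●●○○
○○○○○●
t=9: ○○●○○○
●○○○●●
○●●●●●
●○●●○○
○○○○○●
t=10: ○○●○○○
●○○●●●
○●○○○●
●○●○○○
○○○○○●
t=11: ○○●○●●
●○○●●○
○●○○○●
●○●○○○
○○○○○●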